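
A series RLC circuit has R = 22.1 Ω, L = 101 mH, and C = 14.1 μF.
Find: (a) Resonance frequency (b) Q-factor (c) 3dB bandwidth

Step 1 — Resonance: ω₀ = 1/√(LC) = 1/√(0.101·1.41e-05) = 838 rad/s.
Step 2 — f₀ = ω₀/(2π) = 133.4 Hz.
Step 3 — Series Q: Q = ω₀L/R = 838·0.101/22.1 = 3.83.
Step 4 — Bandwidth: Δω = ω₀/Q = 218.8 rad/s; BW = Δω/(2π) = 34.82 Hz.

(a) f₀ = 133.4 Hz  (b) Q = 3.83  (c) BW = 34.82 Hz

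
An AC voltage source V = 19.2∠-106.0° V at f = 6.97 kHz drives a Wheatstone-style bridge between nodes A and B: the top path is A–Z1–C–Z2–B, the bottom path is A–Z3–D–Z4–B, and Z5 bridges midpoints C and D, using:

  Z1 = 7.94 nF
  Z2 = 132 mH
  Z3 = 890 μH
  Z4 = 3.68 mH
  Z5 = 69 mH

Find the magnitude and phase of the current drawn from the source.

Step 1 — Angular frequency: ω = 2π·f = 2π·6970 = 4.379e+04 rad/s.
Step 2 — Component impedances:
  Z1: Z = 1/(jωC) = -j/(ω·C) = 0 - j2876 Ω
  Z2: Z = jωL = j·4.379e+04·0.132 = 0 + j5781 Ω
  Z3: Z = jωL = j·4.379e+04·0.00089 = 0 + j38.98 Ω
  Z4: Z = jωL = j·4.379e+04·0.00368 = 0 + j161.2 Ω
  Z5: Z = jωL = j·4.379e+04·0.069 = 0 + j3022 Ω
Step 3 — Bridge requires nodal analysis (the Z5 bridge couples midpoints C and D, so the two paths cannot be reduced to a simple series/parallel combination). Setting node B to ground and injecting 1 A at node A, the 3-node admittance system at A, C, D solves to V_A = Z_AB = 0 + j207.7 Ω = 207.7∠90.0° Ω.
Step 4 — Source phasor: V = 19.2∠-106.0° V = -5.292 - j18.46 V.
Step 5 — Ohm's law: I = V / Z_total = (-5.292 - j18.46) / (0 + j207.7) = -0.08887 + j0.02548 A.
Step 6 — Convert to polar: |I| = 0.09245 A, ∠I = 164.0°.

I = 0.09245∠164.0° A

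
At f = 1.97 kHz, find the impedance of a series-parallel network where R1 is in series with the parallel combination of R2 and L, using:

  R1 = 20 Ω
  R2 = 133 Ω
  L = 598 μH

Step 1 — Angular frequency: ω = 2π·f = 2π·1970 = 1.238e+04 rad/s.
Step 2 — Component impedances:
  R1: Z = R = 20 Ω
  R2: Z = R = 133 Ω
  L: Z = jωL = j·1.238e+04·0.000598 = 0 + j7.402 Ω
Step 3 — Parallel branch: R2 || L = 1/(1/R2 + 1/L) = 0.4107 + j7.379 Ω.
Step 4 — Series with R1: Z_total = R1 + (R2 || L) = 20.41 + j7.379 Ω = 21.7∠19.9° Ω.

Z = 20.41 + j7.379 Ω = 21.7∠19.9° Ω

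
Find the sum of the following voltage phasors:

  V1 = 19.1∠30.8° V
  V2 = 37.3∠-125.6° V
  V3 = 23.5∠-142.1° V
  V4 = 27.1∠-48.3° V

Step 1 — Convert each phasor to rectangular form:
  V1 = 19.1·(cos(30.8°) + j·sin(30.8°)) = 16.41 + j9.78 V
  V2 = 37.3·(cos(-125.6°) + j·sin(-125.6°)) = -21.71 - j30.33 V
  V3 = 23.5·(cos(-142.1°) + j·sin(-142.1°)) = -18.54 - j14.44 V
  V4 = 27.1·(cos(-48.3°) + j·sin(-48.3°)) = 18.03 - j20.23 V
Step 2 — Sum components: V_total = -5.823 - j55.22 V.
Step 3 — Convert to polar: |V_total| = 55.52 V, ∠V_total = -96.0°.

V_total = 55.52∠-96.0° V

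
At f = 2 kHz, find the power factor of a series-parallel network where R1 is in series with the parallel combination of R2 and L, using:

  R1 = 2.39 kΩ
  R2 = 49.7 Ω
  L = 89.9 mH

Step 1 — Angular frequency: ω = 2π·f = 2π·2000 = 1.257e+04 rad/s.
Step 2 — Component impedances:
  R1: Z = R = 2390 Ω
  R2: Z = R = 49.7 Ω
  L: Z = jωL = j·1.257e+04·0.0899 = 0 + j1130 Ω
Step 3 — Parallel branch: R2 || L = 1/(1/R2 + 1/L) = 49.6 + j2.182 Ω.
Step 4 — Series with R1: Z_total = R1 + (R2 || L) = 2440 + j2.182 Ω = 2440∠0.1° Ω.
Step 5 — Power factor: PF = cos(φ) = Re(Z)/|Z| = 2440/2440 = 1.
Step 6 — Type: Im(Z) = 2.182 ⇒ lagging (phase φ = 0.1°).

PF = 1 (lagging, φ = 0.1°)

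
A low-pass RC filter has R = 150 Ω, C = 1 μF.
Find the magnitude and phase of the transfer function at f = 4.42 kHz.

Step 1 — Angular frequency: ω = 2π·4420 = 2.777e+04 rad/s.
Step 2 — Transfer function: H(jω) = 1/(1 + jωRC).
Step 3 — Denominator: 1 + jωRC = 1 + j·2.777e+04·150·1e-06 = 1 + j4.166.
Step 4 — H = 0.05449 - j0.227.
Step 5 — Magnitude: |H| = 0.2334 (-12.6 dB); phase: φ = -76.5°.

|H| = 0.2334 (-12.6 dB), φ = -76.5°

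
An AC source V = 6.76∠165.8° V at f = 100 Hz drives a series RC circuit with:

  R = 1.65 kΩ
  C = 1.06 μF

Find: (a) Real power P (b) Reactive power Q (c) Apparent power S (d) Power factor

Step 1 — Angular frequency: ω = 2π·f = 2π·100 = 628.3 rad/s.
Step 2 — Component impedances:
  R: Z = R = 1650 Ω
  C: Z = 1/(jωC) = -j/(ω·C) = 0 - j1501 Ω
Step 3 — Series combination: Z_total = R + C = 1650 - j1501 Ω = 2231∠-42.3° Ω.
Step 4 — Source phasor: V = 6.76∠165.8° V = -6.553 + j1.658 V.
Step 5 — Current: I = V / Z = -0.002673 - j0.001427 A = 0.00303∠-151.9° A.
Step 6 — Complex power: S = V·I* = 0.01515 - j0.01379 VA.
Step 7 — Real power: P = Re(S) = 0.01515 W.
Step 8 — Reactive power: Q = Im(S) = -0.01379 VAR.
Step 9 — Apparent power: |S| = 0.02048 VA.
Step 10 — Power factor: PF = P/|S| = 0.7396 (leading).

(a) P = 0.01515 W  (b) Q = -0.01379 VAR  (c) S = 0.02048 VA  (d) PF = 0.7396 (leading)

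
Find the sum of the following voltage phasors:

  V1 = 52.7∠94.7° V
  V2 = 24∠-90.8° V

Step 1 — Convert each phasor to rectangular form:
  V1 = 52.7·(cos(94.7°) + j·sin(94.7°)) = -4.318 + j52.52 V
  V2 = 24·(cos(-90.8°) + j·sin(-90.8°)) = -0.3351 - j24 V
Step 2 — Sum components: V_total = -4.653 + j28.53 V.
Step 3 — Convert to polar: |V_total| = 28.9 V, ∠V_total = 99.3°.

V_total = 28.9∠99.3° V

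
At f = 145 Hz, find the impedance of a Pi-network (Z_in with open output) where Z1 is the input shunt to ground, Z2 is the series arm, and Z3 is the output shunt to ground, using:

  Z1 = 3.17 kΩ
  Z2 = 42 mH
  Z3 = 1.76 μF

Step 1 — Angular frequency: ω = 2π·f = 2π·145 = 911.1 rad/s.
Step 2 — Component impedances:
  Z1: Z = R = 3170 Ω
  Z2: Z = jωL = j·911.1·0.042 = 0 + j38.26 Ω
  Z3: Z = 1/(jωC) = -j/(ω·C) = 0 - j623.6 Ω
Step 3 — With open output, the series arm Z2 and the output shunt Z3 appear in series to ground: Z2 + Z3 = 0 - j585.4 Ω.
Step 4 — Parallel with input shunt Z1: Z_in = Z1 || (Z2 + Z3) = 104.5 - j566.1 Ω = 575.7∠-79.5° Ω.

Z = 104.5 - j566.1 Ω = 575.7∠-79.5° Ω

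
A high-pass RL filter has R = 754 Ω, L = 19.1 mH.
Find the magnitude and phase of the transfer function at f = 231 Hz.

Step 1 — Angular frequency: ω = 2π·231 = 1451 rad/s.
Step 2 — Transfer function: H(jω) = jωL/(R + jωL).
Step 3 — Numerator jωL = j·27.72; denominator R + jωL = 754 + j27.72.
Step 4 — H = 0.00135 + j0.03672.
Step 5 — Magnitude: |H| = 0.03674 (-28.7 dB); phase: φ = 87.9°.

|H| = 0.03674 (-28.7 dB), φ = 87.9°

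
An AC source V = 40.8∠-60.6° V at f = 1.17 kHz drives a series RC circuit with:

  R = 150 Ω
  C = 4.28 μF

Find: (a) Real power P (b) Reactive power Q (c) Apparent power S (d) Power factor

Step 1 — Angular frequency: ω = 2π·f = 2π·1170 = 7351 rad/s.
Step 2 — Component impedances:
  R: Z = R = 150 Ω
  C: Z = 1/(jωC) = -j/(ω·C) = 0 - j31.78 Ω
Step 3 — Series combination: Z_total = R + C = 150 - j31.78 Ω = 153.3∠-12.0° Ω.
Step 4 — Source phasor: V = 40.8∠-60.6° V = 20.03 - j35.55 V.
Step 5 — Current: I = V / Z = 0.1758 - j0.1997 A = 0.2661∠-48.6° A.
Step 6 — Complex power: S = V·I* = 10.62 - j2.25 VA.
Step 7 — Real power: P = Re(S) = 10.62 W.
Step 8 — Reactive power: Q = Im(S) = -2.25 VAR.
Step 9 — Apparent power: |S| = 10.86 VA.
Step 10 — Power factor: PF = P/|S| = 0.9783 (leading).

(a) P = 10.62 W  (b) Q = -2.25 VAR  (c) S = 10.86 VA  (d) PF = 0.9783 (leading)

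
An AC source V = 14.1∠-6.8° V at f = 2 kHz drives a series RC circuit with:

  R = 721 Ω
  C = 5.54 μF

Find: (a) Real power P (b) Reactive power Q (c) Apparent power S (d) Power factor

Step 1 — Angular frequency: ω = 2π·f = 2π·2000 = 1.257e+04 rad/s.
Step 2 — Component impedances:
  R: Z = R = 721 Ω
  C: Z = 1/(jωC) = -j/(ω·C) = 0 - j14.36 Ω
Step 3 — Series combination: Z_total = R + C = 721 - j14.36 Ω = 721.1∠-1.1° Ω.
Step 4 — Source phasor: V = 14.1∠-6.8° V = 14 - j1.669 V.
Step 5 — Current: I = V / Z = 0.01946 - j0.001928 A = 0.01955∠-5.7° A.
Step 6 — Complex power: S = V·I* = 0.2756 - j0.005491 VA.
Step 7 — Real power: P = Re(S) = 0.2756 W.
Step 8 — Reactive power: Q = Im(S) = -0.005491 VAR.
Step 9 — Apparent power: |S| = 0.2757 VA.
Step 10 — Power factor: PF = P/|S| = 0.9998 (leading).

(a) P = 0.2756 W  (b) Q = -0.005491 VAR  (c) S = 0.2757 VA  (d) PF = 0.9998 (leading)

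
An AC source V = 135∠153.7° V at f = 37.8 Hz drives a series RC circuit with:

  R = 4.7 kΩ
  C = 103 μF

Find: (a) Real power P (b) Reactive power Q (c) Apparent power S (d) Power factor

Step 1 — Angular frequency: ω = 2π·f = 2π·37.8 = 237.5 rad/s.
Step 2 — Component impedances:
  R: Z = R = 4700 Ω
  C: Z = 1/(jωC) = -j/(ω·C) = 0 - j40.88 Ω
Step 3 — Series combination: Z_total = R + C = 4700 - j40.88 Ω = 4700∠-0.5° Ω.
Step 4 — Source phasor: V = 135∠153.7° V = -121 + j59.81 V.
Step 5 — Current: I = V / Z = -0.02586 + j0.0125 A = 0.02872∠154.2° A.
Step 6 — Complex power: S = V·I* = 3.877 - j0.03372 VA.
Step 7 — Real power: P = Re(S) = 3.877 W.
Step 8 — Reactive power: Q = Im(S) = -0.03372 VAR.
Step 9 — Apparent power: |S| = 3.878 VA.
Step 10 — Power factor: PF = P/|S| = 1 (leading).

(a) P = 3.877 W  (b) Q = -0.03372 VAR  (c) S = 3.878 VA  (d) PF = 1 (leading)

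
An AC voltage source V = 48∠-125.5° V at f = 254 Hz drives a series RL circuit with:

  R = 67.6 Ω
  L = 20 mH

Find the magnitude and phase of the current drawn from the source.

Step 1 — Angular frequency: ω = 2π·f = 2π·254 = 1596 rad/s.
Step 2 — Component impedances:
  R: Z = R = 67.6 Ω
  L: Z = jωL = j·1596·0.02 = 0 + j31.92 Ω
Step 3 — Series combination: Z_total = R + L = 67.6 + j31.92 Ω = 74.76∠25.3° Ω.
Step 4 — Source phasor: V = 48∠-125.5° V = -27.87 - j39.08 V.
Step 5 — Ohm's law: I = V / Z_total = (-27.87 - j39.08) / (67.6 + j31.92) = -0.5604 - j0.3135 A.
Step 6 — Convert to polar: |I| = 0.6421 A, ∠I = -150.8°.

I = 0.6421∠-150.8° A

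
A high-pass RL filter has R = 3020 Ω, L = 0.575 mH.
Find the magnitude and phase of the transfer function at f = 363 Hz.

Step 1 — Angular frequency: ω = 2π·363 = 2281 rad/s.
Step 2 — Transfer function: H(jω) = jωL/(R + jωL).
Step 3 — Numerator jωL = j·1.311; denominator R + jωL = 3020 + j1.311.
Step 4 — H = 1.886e-07 + j0.0004343.
Step 5 — Magnitude: |H| = 0.0004343 (-67.2 dB); phase: φ = 90.0°.

|H| = 0.0004343 (-67.2 dB), φ = 90.0°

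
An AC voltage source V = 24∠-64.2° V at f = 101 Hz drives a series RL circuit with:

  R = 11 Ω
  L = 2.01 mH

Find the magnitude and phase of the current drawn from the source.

Step 1 — Angular frequency: ω = 2π·f = 2π·101 = 634.6 rad/s.
Step 2 — Component impedances:
  R: Z = R = 11 Ω
  L: Z = jωL = j·634.6·0.00201 = 0 + j1.276 Ω
Step 3 — Series combination: Z_total = R + L = 11 + j1.276 Ω = 11.07∠6.6° Ω.
Step 4 — Source phasor: V = 24∠-64.2° V = 10.45 - j21.61 V.
Step 5 — Ohm's law: I = V / Z_total = (10.45 - j21.61) / (11 + j1.276) = 0.7122 - j2.047 A.
Step 6 — Convert to polar: |I| = 2.167 A, ∠I = -70.8°.

I = 2.167∠-70.8° A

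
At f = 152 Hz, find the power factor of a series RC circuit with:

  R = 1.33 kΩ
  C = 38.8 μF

Step 1 — Angular frequency: ω = 2π·f = 2π·152 = 955 rad/s.
Step 2 — Component impedances:
  R: Z = R = 1330 Ω
  C: Z = 1/(jωC) = -j/(ω·C) = 0 - j26.99 Ω
Step 3 — Series combination: Z_total = R + C = 1330 - j26.99 Ω = 1330∠-1.2° Ω.
Step 4 — Power factor: PF = cos(φ) = Re(Z)/|Z| = 1330/1330.3 = 0.9998.
Step 5 — Type: Im(Z) = -26.99 ⇒ leading (phase φ = -1.2°).

PF = 0.9998 (leading, φ = -1.2°)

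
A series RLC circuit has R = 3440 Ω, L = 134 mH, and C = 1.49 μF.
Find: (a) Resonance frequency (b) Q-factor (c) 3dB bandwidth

Step 1 — Resonance: ω₀ = 1/√(LC) = 1/√(0.134·1.49e-06) = 2238 rad/s.
Step 2 — f₀ = ω₀/(2π) = 356.2 Hz.
Step 3 — Series Q: Q = ω₀L/R = 2238·0.134/3440 = 0.08718.
Step 4 — Bandwidth: Δω = ω₀/Q = 2.567e+04 rad/s; BW = Δω/(2π) = 4086 Hz.

(a) f₀ = 356.2 Hz  (b) Q = 0.08718  (c) BW = 4086 Hz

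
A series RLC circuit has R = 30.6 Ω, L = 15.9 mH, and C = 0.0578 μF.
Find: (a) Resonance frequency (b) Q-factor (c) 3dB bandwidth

Step 1 — Resonance: ω₀ = 1/√(LC) = 1/√(0.0159·5.78e-08) = 3.299e+04 rad/s.
Step 2 — f₀ = ω₀/(2π) = 5250 Hz.
Step 3 — Series Q: Q = ω₀L/R = 3.299e+04·0.0159/30.6 = 17.14.
Step 4 — Bandwidth: Δω = ω₀/Q = 1925 rad/s; BW = Δω/(2π) = 306.3 Hz.

(a) f₀ = 5250 Hz  (b) Q = 17.14  (c) BW = 306.3 Hz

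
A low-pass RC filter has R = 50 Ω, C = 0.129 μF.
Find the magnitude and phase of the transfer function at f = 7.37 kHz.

Step 1 — Angular frequency: ω = 2π·7370 = 4.631e+04 rad/s.
Step 2 — Transfer function: H(jω) = 1/(1 + jωRC).
Step 3 — Denominator: 1 + jωRC = 1 + j·4.631e+04·50·1.29e-07 = 1 + j0.2987.
Step 4 — H = 0.9181 - j0.2742.
Step 5 — Magnitude: |H| = 0.9582 (-0.4 dB); phase: φ = -16.6°.

|H| = 0.9582 (-0.4 dB), φ = -16.6°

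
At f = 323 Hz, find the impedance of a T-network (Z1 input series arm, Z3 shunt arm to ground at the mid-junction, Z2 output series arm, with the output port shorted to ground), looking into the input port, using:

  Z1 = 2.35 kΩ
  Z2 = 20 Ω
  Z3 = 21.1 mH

Step 1 — Angular frequency: ω = 2π·f = 2π·323 = 2029 rad/s.
Step 2 — Component impedances:
  Z1: Z = R = 2350 Ω
  Z2: Z = R = 20 Ω
  Z3: Z = jωL = j·2029·0.0211 = 0 + j42.82 Ω
Step 3 — With the output port shorted to ground, the output series arm Z2 runs from the junction to ground; the shunt arm Z3 also runs from the junction to ground. They appear in parallel: Z3 || Z2 = 16.42 + j7.668 Ω.
Step 4 — Series with input arm Z1: Z_in = Z1 + (Z3 || Z2) = 2366 + j7.668 Ω = 2366∠0.2° Ω.

Z = 2366 + j7.668 Ω = 2366∠0.2° Ω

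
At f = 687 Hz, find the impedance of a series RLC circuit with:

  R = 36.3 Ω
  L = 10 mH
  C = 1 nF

Step 1 — Angular frequency: ω = 2π·f = 2π·687 = 4317 rad/s.
Step 2 — Component impedances:
  R: Z = R = 36.3 Ω
  L: Z = jωL = j·4317·0.01 = 0 + j43.17 Ω
  C: Z = 1/(jωC) = -j/(ω·C) = 0 - j2.317e+05 Ω
Step 3 — Series combination: Z_total = R + L + C = 36.3 - j2.316e+05 Ω = 2.316e+05∠-90.0° Ω.

Z = 36.3 - j2.316e+05 Ω = 2.316e+05∠-90.0° Ω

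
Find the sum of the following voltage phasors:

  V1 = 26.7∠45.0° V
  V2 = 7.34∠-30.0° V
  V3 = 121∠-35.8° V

Step 1 — Convert each phasor to rectangular form:
  V1 = 26.7·(cos(45.0°) + j·sin(45.0°)) = 18.88 + j18.88 V
  V2 = 7.34·(cos(-30.0°) + j·sin(-30.0°)) = 6.357 - j3.67 V
  V3 = 121·(cos(-35.8°) + j·sin(-35.8°)) = 98.14 - j70.78 V
Step 2 — Sum components: V_total = 123.4 - j55.57 V.
Step 3 — Convert to polar: |V_total| = 135.3 V, ∠V_total = -24.2°.

V_total = 135.3∠-24.2° V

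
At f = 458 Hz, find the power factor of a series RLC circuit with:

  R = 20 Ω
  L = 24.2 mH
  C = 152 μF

Step 1 — Angular frequency: ω = 2π·f = 2π·458 = 2878 rad/s.
Step 2 — Component impedances:
  R: Z = R = 20 Ω
  L: Z = jωL = j·2878·0.0242 = 0 + j69.64 Ω
  C: Z = 1/(jωC) = -j/(ω·C) = 0 - j2.286 Ω
Step 3 — Series combination: Z_total = R + L + C = 20 + j67.35 Ω = 70.26∠73.5° Ω.
Step 4 — Power factor: PF = cos(φ) = Re(Z)/|Z| = 20/70.26 = 0.2847.
Step 5 — Type: Im(Z) = 67.35 ⇒ lagging (phase φ = 73.5°).

PF = 0.2847 (lagging, φ = 73.5°)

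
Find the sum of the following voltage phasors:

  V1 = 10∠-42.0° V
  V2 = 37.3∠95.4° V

Step 1 — Convert each phasor to rectangular form:
  V1 = 10·(cos(-42.0°) + j·sin(-42.0°)) = 7.431 - j6.691 V
  V2 = 37.3·(cos(95.4°) + j·sin(95.4°)) = -3.51 + j37.13 V
Step 2 — Sum components: V_total = 3.921 + j30.44 V.
Step 3 — Convert to polar: |V_total| = 30.69 V, ∠V_total = 82.7°.

V_total = 30.69∠82.7° V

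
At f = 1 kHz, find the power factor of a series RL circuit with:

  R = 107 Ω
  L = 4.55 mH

Step 1 — Angular frequency: ω = 2π·f = 2π·1000 = 6283 rad/s.
Step 2 — Component impedances:
  R: Z = R = 107 Ω
  L: Z = jωL = j·6283·0.00455 = 0 + j28.59 Ω
Step 3 — Series combination: Z_total = R + L = 107 + j28.59 Ω = 110.8∠15.0° Ω.
Step 4 — Power factor: PF = cos(φ) = Re(Z)/|Z| = 107/110.75 = 0.9661.
Step 5 — Type: Im(Z) = 28.59 ⇒ lagging (phase φ = 15.0°).

PF = 0.9661 (lagging, φ = 15.0°)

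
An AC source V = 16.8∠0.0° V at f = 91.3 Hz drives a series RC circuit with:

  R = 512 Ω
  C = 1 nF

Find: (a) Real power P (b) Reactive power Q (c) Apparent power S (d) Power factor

Step 1 — Angular frequency: ω = 2π·f = 2π·91.3 = 573.7 rad/s.
Step 2 — Component impedances:
  R: Z = R = 512 Ω
  C: Z = 1/(jωC) = -j/(ω·C) = 0 - j1.743e+06 Ω
Step 3 — Series combination: Z_total = R + C = 512 - j1.743e+06 Ω = 1.743e+06∠-90.0° Ω.
Step 4 — Source phasor: V = 16.8∠0.0° V = 16.8 V.
Step 5 — Current: I = V / Z = 2.831e-09 + j9.637e-06 A = 9.637e-06∠90.0° A.
Step 6 — Complex power: S = V·I* = 4.755e-08 - j0.0001619 VA.
Step 7 — Real power: P = Re(S) = 4.755e-08 W.
Step 8 — Reactive power: Q = Im(S) = -0.0001619 VAR.
Step 9 — Apparent power: |S| = 0.0001619 VA.
Step 10 — Power factor: PF = P/|S| = 0.0002937 (leading).

(a) P = 4.755e-08 W  (b) Q = -0.0001619 VAR  (c) S = 0.0001619 VA  (d) PF = 0.0002937 (leading)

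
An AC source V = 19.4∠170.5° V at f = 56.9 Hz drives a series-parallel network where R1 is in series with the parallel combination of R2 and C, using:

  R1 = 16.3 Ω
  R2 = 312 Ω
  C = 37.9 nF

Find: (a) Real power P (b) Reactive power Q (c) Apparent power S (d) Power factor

Step 1 — Angular frequency: ω = 2π·f = 2π·56.9 = 357.5 rad/s.
Step 2 — Component impedances:
  R1: Z = R = 16.3 Ω
  R2: Z = R = 312 Ω
  C: Z = 1/(jωC) = -j/(ω·C) = 0 - j7.38e+04 Ω
Step 3 — Parallel branch: R2 || C = 1/(1/R2 + 1/C) = 312 - j1.319 Ω.
Step 4 — Series with R1: Z_total = R1 + (R2 || C) = 328.3 - j1.319 Ω = 328.3∠-0.2° Ω.
Step 5 — Source phasor: V = 19.4∠170.5° V = -19.13 + j3.202 V.
Step 6 — Current: I = V / Z = -0.05832 + j0.009519 A = 0.05909∠170.7° A.
Step 7 — Complex power: S = V·I* = 1.146 - j0.004606 VA.
Step 8 — Real power: P = Re(S) = 1.146 W.
Step 9 — Reactive power: Q = Im(S) = -0.004606 VAR.
Step 10 — Apparent power: |S| = 1.146 VA.
Step 11 — Power factor: PF = P/|S| = 1 (leading).

(a) P = 1.146 W  (b) Q = -0.004606 VAR  (c) S = 1.146 VA  (d) PF = 1 (leading)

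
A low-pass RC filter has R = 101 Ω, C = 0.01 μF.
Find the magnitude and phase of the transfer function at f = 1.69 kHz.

Step 1 — Angular frequency: ω = 2π·1690 = 1.062e+04 rad/s.
Step 2 — Transfer function: H(jω) = 1/(1 + jωRC).
Step 3 — Denominator: 1 + jωRC = 1 + j·1.062e+04·101·1e-08 = 1 + j0.01072.
Step 4 — H = 0.9999 - j0.01072.
Step 5 — Magnitude: |H| = 0.9999 (-0.0 dB); phase: φ = -0.6°.

|H| = 0.9999 (-0.0 dB), φ = -0.6°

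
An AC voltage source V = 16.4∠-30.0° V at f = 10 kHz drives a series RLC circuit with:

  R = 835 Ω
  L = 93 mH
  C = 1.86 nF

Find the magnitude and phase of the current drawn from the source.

Step 1 — Angular frequency: ω = 2π·f = 2π·1e+04 = 6.283e+04 rad/s.
Step 2 — Component impedances:
  R: Z = R = 835 Ω
  L: Z = jωL = j·6.283e+04·0.093 = 0 + j5843 Ω
  C: Z = 1/(jωC) = -j/(ω·C) = 0 - j8557 Ω
Step 3 — Series combination: Z_total = R + L + C = 835 - j2713 Ω = 2839∠-72.9° Ω.
Step 4 — Source phasor: V = 16.4∠-30.0° V = 14.2 - j8.2 V.
Step 5 — Ohm's law: I = V / Z_total = (14.2 - j8.2) / (835 - j2713) = 0.004232 + j0.003932 A.
Step 6 — Convert to polar: |I| = 0.005777 A, ∠I = 42.9°.

I = 0.005777∠42.9° A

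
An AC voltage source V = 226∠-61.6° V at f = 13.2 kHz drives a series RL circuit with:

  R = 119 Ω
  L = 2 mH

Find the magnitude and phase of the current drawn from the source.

Step 1 — Angular frequency: ω = 2π·f = 2π·1.32e+04 = 8.294e+04 rad/s.
Step 2 — Component impedances:
  R: Z = R = 119 Ω
  L: Z = jωL = j·8.294e+04·0.002 = 0 + j165.9 Ω
Step 3 — Series combination: Z_total = R + L = 119 + j165.9 Ω = 204.1∠54.3° Ω.
Step 4 — Source phasor: V = 226∠-61.6° V = 107.5 - j198.8 V.
Step 5 — Ohm's law: I = V / Z_total = (107.5 - j198.8) / (119 + j165.9) = -0.4843 - j0.9955 A.
Step 6 — Convert to polar: |I| = 1.107 A, ∠I = -115.9°.

I = 1.107∠-115.9° A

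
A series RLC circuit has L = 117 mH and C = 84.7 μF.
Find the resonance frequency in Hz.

Step 1 — Resonance condition Im(Z)=0 gives ω₀ = 1/√(LC).
Step 2 — ω₀ = 1/√(0.117·8.47e-05) = 317.7 rad/s.
Step 3 — f₀ = ω₀/(2π) = 50.56 Hz.

f₀ = 50.56 Hz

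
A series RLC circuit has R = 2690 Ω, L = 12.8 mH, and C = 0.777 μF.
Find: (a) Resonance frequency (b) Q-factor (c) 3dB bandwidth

Step 1 — Resonance: ω₀ = 1/√(LC) = 1/√(0.0128·7.77e-07) = 1.003e+04 rad/s.
Step 2 — f₀ = ω₀/(2π) = 1596 Hz.
Step 3 — Series Q: Q = ω₀L/R = 1.003e+04·0.0128/2690 = 0.04771.
Step 4 — Bandwidth: Δω = ω₀/Q = 2.102e+05 rad/s; BW = Δω/(2π) = 3.345e+04 Hz.

(a) f₀ = 1596 Hz  (b) Q = 0.04771  (c) BW = 3.345e+04 Hz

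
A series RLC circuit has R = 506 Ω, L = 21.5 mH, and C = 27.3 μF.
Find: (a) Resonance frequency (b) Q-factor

Step 1 — Resonance condition Im(Z)=0 gives ω₀ = 1/√(LC).
Step 2 — ω₀ = 1/√(0.0215·2.73e-05) = 1305 rad/s.
Step 3 — f₀ = ω₀/(2π) = 207.7 Hz.
Step 4 — Series Q: Q = ω₀L/R = 1305·0.0215/506 = 0.05546.

(a) f₀ = 207.7 Hz  (b) Q = 0.05546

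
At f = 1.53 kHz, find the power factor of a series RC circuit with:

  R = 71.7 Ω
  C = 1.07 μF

Step 1 — Angular frequency: ω = 2π·f = 2π·1530 = 9613 rad/s.
Step 2 — Component impedances:
  R: Z = R = 71.7 Ω
  C: Z = 1/(jωC) = -j/(ω·C) = 0 - j97.22 Ω
Step 3 — Series combination: Z_total = R + C = 71.7 - j97.22 Ω = 120.8∠-53.6° Ω.
Step 4 — Power factor: PF = cos(φ) = Re(Z)/|Z| = 71.7/120.798 = 0.5936.
Step 5 — Type: Im(Z) = -97.22 ⇒ leading (phase φ = -53.6°).

PF = 0.5936 (leading, φ = -53.6°)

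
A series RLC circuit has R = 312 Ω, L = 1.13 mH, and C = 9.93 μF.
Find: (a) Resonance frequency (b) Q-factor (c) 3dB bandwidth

Step 1 — Resonance condition Im(Z)=0 gives ω₀ = 1/√(LC).
Step 2 — ω₀ = 1/√(0.00113·9.93e-06) = 9440 rad/s.
Step 3 — f₀ = ω₀/(2π) = 1502 Hz.
Step 4 — Series Q: Q = ω₀L/R = 9440·0.00113/312 = 0.03419.
Step 5 — 3dB bandwidth: Δω = ω₀/Q = 2.761e+05 rad/s; BW = Δω/(2π) = 4.394e+04 Hz.

(a) f₀ = 1502 Hz  (b) Q = 0.03419  (c) BW = 4.394e+04 Hz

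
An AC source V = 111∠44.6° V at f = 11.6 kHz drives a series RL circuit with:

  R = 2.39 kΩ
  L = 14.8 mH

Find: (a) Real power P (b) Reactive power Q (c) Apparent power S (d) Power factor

Step 1 — Angular frequency: ω = 2π·f = 2π·1.16e+04 = 7.288e+04 rad/s.
Step 2 — Component impedances:
  R: Z = R = 2390 Ω
  L: Z = jωL = j·7.288e+04·0.0148 = 0 + j1079 Ω
Step 3 — Series combination: Z_total = R + L = 2390 + j1079 Ω = 2622∠24.3° Ω.
Step 4 — Source phasor: V = 111∠44.6° V = 79.03 + j77.94 V.
Step 5 — Current: I = V / Z = 0.0397 + j0.01469 A = 0.04233∠20.3° A.
Step 6 — Complex power: S = V·I* = 4.283 + j1.933 VA.
Step 7 — Real power: P = Re(S) = 4.283 W.
Step 8 — Reactive power: Q = Im(S) = 1.933 VAR.
Step 9 — Apparent power: |S| = 4.699 VA.
Step 10 — Power factor: PF = P/|S| = 0.9115 (lagging).

(a) P = 4.283 W  (b) Q = 1.933 VAR  (c) S = 4.699 VA  (d) PF = 0.9115 (lagging)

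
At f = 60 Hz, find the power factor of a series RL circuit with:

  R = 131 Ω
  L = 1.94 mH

Step 1 — Angular frequency: ω = 2π·f = 2π·60 = 377 rad/s.
Step 2 — Component impedances:
  R: Z = R = 131 Ω
  L: Z = jωL = j·377·0.00194 = 0 + j0.7314 Ω
Step 3 — Series combination: Z_total = R + L = 131 + j0.7314 Ω = 131∠0.3° Ω.
Step 4 — Power factor: PF = cos(φ) = Re(Z)/|Z| = 131/131 = 1.
Step 5 — Type: Im(Z) = 0.7314 ⇒ lagging (phase φ = 0.3°).

PF = 1 (lagging, φ = 0.3°)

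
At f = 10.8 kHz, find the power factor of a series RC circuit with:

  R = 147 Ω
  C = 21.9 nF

Step 1 — Angular frequency: ω = 2π·f = 2π·1.08e+04 = 6.786e+04 rad/s.
Step 2 — Component impedances:
  R: Z = R = 147 Ω
  C: Z = 1/(jωC) = -j/(ω·C) = 0 - j672.9 Ω
Step 3 — Series combination: Z_total = R + C = 147 - j672.9 Ω = 688.8∠-77.7° Ω.
Step 4 — Power factor: PF = cos(φ) = Re(Z)/|Z| = 147/688.8 = 0.2134.
Step 5 — Type: Im(Z) = -672.9 ⇒ leading (phase φ = -77.7°).

PF = 0.2134 (leading, φ = -77.7°)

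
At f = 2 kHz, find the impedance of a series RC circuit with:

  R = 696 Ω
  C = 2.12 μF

Step 1 — Angular frequency: ω = 2π·f = 2π·2000 = 1.257e+04 rad/s.
Step 2 — Component impedances:
  R: Z = R = 696 Ω
  C: Z = 1/(jωC) = -j/(ω·C) = 0 - j37.54 Ω
Step 3 — Series combination: Z_total = R + C = 696 - j37.54 Ω = 697∠-3.1° Ω.

Z = 696 - j37.54 Ω = 697∠-3.1° Ω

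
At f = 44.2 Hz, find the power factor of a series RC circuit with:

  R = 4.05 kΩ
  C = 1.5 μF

Step 1 — Angular frequency: ω = 2π·f = 2π·44.2 = 277.7 rad/s.
Step 2 — Component impedances:
  R: Z = R = 4050 Ω
  C: Z = 1/(jωC) = -j/(ω·C) = 0 - j2401 Ω
Step 3 — Series combination: Z_total = R + C = 4050 - j2401 Ω = 4708∠-30.7° Ω.
Step 4 — Power factor: PF = cos(φ) = Re(Z)/|Z| = 4050/4708 = 0.8602.
Step 5 — Type: Im(Z) = -2401 ⇒ leading (phase φ = -30.7°).

PF = 0.8602 (leading, φ = -30.7°)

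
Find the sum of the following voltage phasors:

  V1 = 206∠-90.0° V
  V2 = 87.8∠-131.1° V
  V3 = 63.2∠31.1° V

Step 1 — Convert each phasor to rectangular form:
  V1 = 206·(cos(-90.0°) + j·sin(-90.0°)) = 0 - j206 V
  V2 = 87.8·(cos(-131.1°) + j·sin(-131.1°)) = -57.72 - j66.16 V
  V3 = 63.2·(cos(31.1°) + j·sin(31.1°)) = 54.12 + j32.64 V
Step 2 — Sum components: V_total = -3.601 - j239.5 V.
Step 3 — Convert to polar: |V_total| = 239.5 V, ∠V_total = -90.9°.

V_total = 239.5∠-90.9° V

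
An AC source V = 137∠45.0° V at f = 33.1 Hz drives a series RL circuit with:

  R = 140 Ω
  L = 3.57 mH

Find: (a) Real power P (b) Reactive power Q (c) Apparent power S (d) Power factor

Step 1 — Angular frequency: ω = 2π·f = 2π·33.1 = 208 rad/s.
Step 2 — Component impedances:
  R: Z = R = 140 Ω
  L: Z = jωL = j·208·0.00357 = 0 + j0.7425 Ω
Step 3 — Series combination: Z_total = R + L = 140 + j0.7425 Ω = 140∠0.3° Ω.
Step 4 — Source phasor: V = 137∠45.0° V = 96.87 + j96.87 V.
Step 5 — Current: I = V / Z = 0.6956 + j0.6883 A = 0.9786∠44.7° A.
Step 6 — Complex power: S = V·I* = 134.1 + j0.711 VA.
Step 7 — Real power: P = Re(S) = 134.1 W.
Step 8 — Reactive power: Q = Im(S) = 0.711 VAR.
Step 9 — Apparent power: |S| = 134.1 VA.
Step 10 — Power factor: PF = P/|S| = 1 (lagging).

(a) P = 134.1 W  (b) Q = 0.711 VAR  (c) S = 134.1 VA  (d) PF = 1 (lagging)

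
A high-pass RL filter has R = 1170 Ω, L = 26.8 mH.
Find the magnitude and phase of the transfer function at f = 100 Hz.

Step 1 — Angular frequency: ω = 2π·100 = 628.3 rad/s.
Step 2 — Transfer function: H(jω) = jωL/(R + jωL).
Step 3 — Numerator jωL = j·16.84; denominator R + jωL = 1170 + j16.84.
Step 4 — H = 0.0002071 + j0.01439.
Step 5 — Magnitude: |H| = 0.01439 (-36.8 dB); phase: φ = 89.2°.

|H| = 0.01439 (-36.8 dB), φ = 89.2°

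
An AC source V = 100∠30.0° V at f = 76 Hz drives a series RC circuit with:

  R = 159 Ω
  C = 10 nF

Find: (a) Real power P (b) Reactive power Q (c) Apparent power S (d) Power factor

Step 1 — Angular frequency: ω = 2π·f = 2π·76 = 477.5 rad/s.
Step 2 — Component impedances:
  R: Z = R = 159 Ω
  C: Z = 1/(jωC) = -j/(ω·C) = 0 - j2.094e+05 Ω
Step 3 — Series combination: Z_total = R + C = 159 - j2.094e+05 Ω = 2.094e+05∠-90.0° Ω.
Step 4 — Source phasor: V = 100∠30.0° V = 86.6 + j50 V.
Step 5 — Current: I = V / Z = -0.0002384 + j0.0004137 A = 0.0004775∠120.0° A.
Step 6 — Complex power: S = V·I* = 3.626e-05 - j0.04775 VA.
Step 7 — Real power: P = Re(S) = 3.626e-05 W.
Step 8 — Reactive power: Q = Im(S) = -0.04775 VAR.
Step 9 — Apparent power: |S| = 0.04775 VA.
Step 10 — Power factor: PF = P/|S| = 0.0007593 (leading).

(a) P = 3.626e-05 W  (b) Q = -0.04775 VAR  (c) S = 0.04775 VA  (d) PF = 0.0007593 (leading)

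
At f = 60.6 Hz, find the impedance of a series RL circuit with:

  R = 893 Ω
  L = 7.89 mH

Step 1 — Angular frequency: ω = 2π·f = 2π·60.6 = 380.8 rad/s.
Step 2 — Component impedances:
  R: Z = R = 893 Ω
  L: Z = jωL = j·380.8·0.00789 = 0 + j3.004 Ω
Step 3 — Series combination: Z_total = R + L = 893 + j3.004 Ω = 893∠0.2° Ω.

Z = 893 + j3.004 Ω = 893∠0.2° Ω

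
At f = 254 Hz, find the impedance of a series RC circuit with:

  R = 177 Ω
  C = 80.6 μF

Step 1 — Angular frequency: ω = 2π·f = 2π·254 = 1596 rad/s.
Step 2 — Component impedances:
  R: Z = R = 177 Ω
  C: Z = 1/(jωC) = -j/(ω·C) = 0 - j7.774 Ω
Step 3 — Series combination: Z_total = R + C = 177 - j7.774 Ω = 177.2∠-2.5° Ω.

Z = 177 - j7.774 Ω = 177.2∠-2.5° Ω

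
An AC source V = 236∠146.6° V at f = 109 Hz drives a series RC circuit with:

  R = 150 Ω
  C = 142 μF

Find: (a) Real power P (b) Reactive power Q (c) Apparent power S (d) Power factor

Step 1 — Angular frequency: ω = 2π·f = 2π·109 = 684.9 rad/s.
Step 2 — Component impedances:
  R: Z = R = 150 Ω
  C: Z = 1/(jωC) = -j/(ω·C) = 0 - j10.28 Ω
Step 3 — Series combination: Z_total = R + C = 150 - j10.28 Ω = 150.4∠-3.9° Ω.
Step 4 — Source phasor: V = 236∠146.6° V = -197 + j129.9 V.
Step 5 — Current: I = V / Z = -1.366 + j0.7724 A = 1.57∠150.5° A.
Step 6 — Complex power: S = V·I* = 369.6 - j25.33 VA.
Step 7 — Real power: P = Re(S) = 369.6 W.
Step 8 — Reactive power: Q = Im(S) = -25.33 VAR.
Step 9 — Apparent power: |S| = 370.4 VA.
Step 10 — Power factor: PF = P/|S| = 0.9977 (leading).

(a) P = 369.6 W  (b) Q = -25.33 VAR  (c) S = 370.4 VA  (d) PF = 0.9977 (leading)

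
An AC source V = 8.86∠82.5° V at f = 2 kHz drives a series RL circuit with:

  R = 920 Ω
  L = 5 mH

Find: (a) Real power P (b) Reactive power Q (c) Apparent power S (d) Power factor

Step 1 — Angular frequency: ω = 2π·f = 2π·2000 = 1.257e+04 rad/s.
Step 2 — Component impedances:
  R: Z = R = 920 Ω
  L: Z = jωL = j·1.257e+04·0.005 = 0 + j62.83 Ω
Step 3 — Series combination: Z_total = R + L = 920 + j62.83 Ω = 922.1∠3.9° Ω.
Step 4 — Source phasor: V = 8.86∠82.5° V = 1.156 + j8.784 V.
Step 5 — Current: I = V / Z = 0.0019 + j0.009418 A = 0.009608∠78.6° A.
Step 6 — Complex power: S = V·I* = 0.08493 + j0.0058 VA.
Step 7 — Real power: P = Re(S) = 0.08493 W.
Step 8 — Reactive power: Q = Im(S) = 0.0058 VAR.
Step 9 — Apparent power: |S| = 0.08513 VA.
Step 10 — Power factor: PF = P/|S| = 0.9977 (lagging).

(a) P = 0.08493 W  (b) Q = 0.0058 VAR  (c) S = 0.08513 VA  (d) PF = 0.9977 (lagging)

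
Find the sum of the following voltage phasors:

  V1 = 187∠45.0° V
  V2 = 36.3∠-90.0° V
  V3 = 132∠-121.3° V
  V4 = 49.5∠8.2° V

Step 1 — Convert each phasor to rectangular form:
  V1 = 187·(cos(45.0°) + j·sin(45.0°)) = 132.2 + j132.2 V
  V2 = 36.3·(cos(-90.0°) + j·sin(-90.0°)) = 0 - j36.3 V
  V3 = 132·(cos(-121.3°) + j·sin(-121.3°)) = -68.58 - j112.8 V
  V4 = 49.5·(cos(8.2°) + j·sin(8.2°)) = 48.99 + j7.06 V
Step 2 — Sum components: V_total = 112.6 - j9.799 V.
Step 3 — Convert to polar: |V_total| = 113.1 V, ∠V_total = -5.0°.

V_total = 113.1∠-5.0° V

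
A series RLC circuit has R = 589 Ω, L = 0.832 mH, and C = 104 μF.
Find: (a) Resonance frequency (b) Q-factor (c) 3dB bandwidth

Step 1 — Resonance: ω₀ = 1/√(LC) = 1/√(0.000832·0.000104) = 3400 rad/s.
Step 2 — f₀ = ω₀/(2π) = 541.1 Hz.
Step 3 — Series Q: Q = ω₀L/R = 3400·0.000832/589 = 0.004802.
Step 4 — Bandwidth: Δω = ω₀/Q = 7.079e+05 rad/s; BW = Δω/(2π) = 1.127e+05 Hz.

(a) f₀ = 541.1 Hz  (b) Q = 0.004802  (c) BW = 1.127e+05 Hz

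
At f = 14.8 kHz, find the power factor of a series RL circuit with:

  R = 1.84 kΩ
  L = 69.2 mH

Step 1 — Angular frequency: ω = 2π·f = 2π·1.48e+04 = 9.299e+04 rad/s.
Step 2 — Component impedances:
  R: Z = R = 1840 Ω
  L: Z = jωL = j·9.299e+04·0.0692 = 0 + j6435 Ω
Step 3 — Series combination: Z_total = R + L = 1840 + j6435 Ω = 6693∠74.0° Ω.
Step 4 — Power factor: PF = cos(φ) = Re(Z)/|Z| = 1840/6693 = 0.2749.
Step 5 — Type: Im(Z) = 6435 ⇒ lagging (phase φ = 74.0°).

PF = 0.2749 (lagging, φ = 74.0°)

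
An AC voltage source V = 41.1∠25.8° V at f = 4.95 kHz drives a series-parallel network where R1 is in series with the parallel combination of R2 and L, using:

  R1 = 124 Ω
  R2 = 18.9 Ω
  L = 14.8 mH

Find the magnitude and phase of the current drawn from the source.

Step 1 — Angular frequency: ω = 2π·f = 2π·4950 = 3.11e+04 rad/s.
Step 2 — Component impedances:
  R1: Z = R = 124 Ω
  R2: Z = R = 18.9 Ω
  L: Z = jωL = j·3.11e+04·0.0148 = 0 + j460.3 Ω
Step 3 — Parallel branch: R2 || L = 1/(1/R2 + 1/L) = 18.87 + j0.7747 Ω.
Step 4 — Series with R1: Z_total = R1 + (R2 || L) = 142.9 + j0.7747 Ω = 142.9∠0.3° Ω.
Step 5 — Source phasor: V = 41.1∠25.8° V = 37 + j17.89 V.
Step 6 — Ohm's law: I = V / Z_total = (37 + j17.89) / (142.9 + j0.7747) = 0.2597 + j0.1238 A.
Step 7 — Convert to polar: |I| = 0.2877 A, ∠I = 25.5°.

I = 0.2877∠25.5° A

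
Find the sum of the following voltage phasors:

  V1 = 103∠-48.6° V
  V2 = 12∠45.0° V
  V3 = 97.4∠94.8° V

Step 1 — Convert each phasor to rectangular form:
  V1 = 103·(cos(-48.6°) + j·sin(-48.6°)) = 68.12 - j77.26 V
  V2 = 12·(cos(45.0°) + j·sin(45.0°)) = 8.485 + j8.485 V
  V3 = 97.4·(cos(94.8°) + j·sin(94.8°)) = -8.15 + j97.06 V
Step 2 — Sum components: V_total = 68.45 + j28.28 V.
Step 3 — Convert to polar: |V_total| = 74.06 V, ∠V_total = 22.4°.

V_total = 74.06∠22.4° V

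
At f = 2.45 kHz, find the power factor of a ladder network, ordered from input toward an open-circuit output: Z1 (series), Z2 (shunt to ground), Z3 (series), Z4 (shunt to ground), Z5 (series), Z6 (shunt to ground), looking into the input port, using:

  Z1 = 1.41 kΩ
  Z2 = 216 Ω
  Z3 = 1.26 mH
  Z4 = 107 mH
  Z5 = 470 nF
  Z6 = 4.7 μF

Step 1 — Angular frequency: ω = 2π·f = 2π·2450 = 1.539e+04 rad/s.
Step 2 — Component impedances:
  Z1: Z = R = 1410 Ω
  Z2: Z = R = 216 Ω
  Z3: Z = jωL = j·1.539e+04·0.00126 = 0 + j19.4 Ω
  Z4: Z = jωL = j·1.539e+04·0.107 = 0 + j1647 Ω
  Z5: Z = 1/(jωC) = -j/(ω·C) = 0 - j138.2 Ω
  Z6: Z = 1/(jωC) = -j/(ω·C) = 0 - j13.82 Ω
Step 3 — Ladder network (open output): work backward from the far end, alternating series and parallel combinations. Z_in = 1479 - j100.7 Ω = 1483∠-3.9° Ω.
Step 4 — Power factor: PF = cos(φ) = Re(Z)/|Z| = 1479.1/1482.5 = 0.9977.
Step 5 — Type: Im(Z) = -100.7 ⇒ leading (phase φ = -3.9°).

PF = 0.9977 (leading, φ = -3.9°)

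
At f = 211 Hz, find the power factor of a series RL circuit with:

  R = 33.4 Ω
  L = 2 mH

Step 1 — Angular frequency: ω = 2π·f = 2π·211 = 1326 rad/s.
Step 2 — Component impedances:
  R: Z = R = 33.4 Ω
  L: Z = jωL = j·1326·0.002 = 0 + j2.652 Ω
Step 3 — Series combination: Z_total = R + L = 33.4 + j2.652 Ω = 33.51∠4.5° Ω.
Step 4 — Power factor: PF = cos(φ) = Re(Z)/|Z| = 33.4/33.505 = 0.9969.
Step 5 — Type: Im(Z) = 2.652 ⇒ lagging (phase φ = 4.5°).

PF = 0.9969 (lagging, φ = 4.5°)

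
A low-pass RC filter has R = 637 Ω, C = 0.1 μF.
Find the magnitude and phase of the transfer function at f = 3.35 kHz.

Step 1 — Angular frequency: ω = 2π·3350 = 2.105e+04 rad/s.
Step 2 — Transfer function: H(jω) = 1/(1 + jωRC).
Step 3 — Denominator: 1 + jωRC = 1 + j·2.105e+04·637·1e-07 = 1 + j1.341.
Step 4 — H = 0.3574 - j0.4792.
Step 5 — Magnitude: |H| = 0.5979 (-4.5 dB); phase: φ = -53.3°.

|H| = 0.5979 (-4.5 dB), φ = -53.3°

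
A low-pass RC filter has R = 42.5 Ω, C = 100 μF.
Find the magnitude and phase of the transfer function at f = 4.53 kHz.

Step 1 — Angular frequency: ω = 2π·4530 = 2.846e+04 rad/s.
Step 2 — Transfer function: H(jω) = 1/(1 + jωRC).
Step 3 — Denominator: 1 + jωRC = 1 + j·2.846e+04·42.5·0.0001 = 1 + j121.
Step 4 — H = 6.833e-05 - j0.008266.
Step 5 — Magnitude: |H| = 0.008266 (-41.7 dB); phase: φ = -89.5°.

|H| = 0.008266 (-41.7 dB), φ = -89.5°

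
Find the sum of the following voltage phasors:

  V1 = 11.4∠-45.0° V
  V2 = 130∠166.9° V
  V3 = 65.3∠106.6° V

Step 1 — Convert each phasor to rectangular form:
  V1 = 11.4·(cos(-45.0°) + j·sin(-45.0°)) = 8.061 - j8.061 V
  V2 = 130·(cos(166.9°) + j·sin(166.9°)) = -126.6 + j29.46 V
  V3 = 65.3·(cos(106.6°) + j·sin(106.6°)) = -18.66 + j62.58 V
Step 2 — Sum components: V_total = -137.2 + j83.98 V.
Step 3 — Convert to polar: |V_total| = 160.9 V, ∠V_total = 148.5°.

V_total = 160.9∠148.5° V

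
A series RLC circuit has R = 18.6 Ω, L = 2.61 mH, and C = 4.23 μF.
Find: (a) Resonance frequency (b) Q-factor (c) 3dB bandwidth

Step 1 — Resonance: ω₀ = 1/√(LC) = 1/√(0.00261·4.23e-06) = 9517 rad/s.
Step 2 — f₀ = ω₀/(2π) = 1515 Hz.
Step 3 — Series Q: Q = ω₀L/R = 9517·0.00261/18.6 = 1.335.
Step 4 — Bandwidth: Δω = ω₀/Q = 7126 rad/s; BW = Δω/(2π) = 1134 Hz.

(a) f₀ = 1515 Hz  (b) Q = 1.335  (c) BW = 1134 Hz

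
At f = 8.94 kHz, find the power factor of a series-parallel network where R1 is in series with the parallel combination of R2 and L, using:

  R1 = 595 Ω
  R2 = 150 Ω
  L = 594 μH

Step 1 — Angular frequency: ω = 2π·f = 2π·8940 = 5.617e+04 rad/s.
Step 2 — Component impedances:
  R1: Z = R = 595 Ω
  R2: Z = R = 150 Ω
  L: Z = jωL = j·5.617e+04·0.000594 = 0 + j33.37 Ω
Step 3 — Parallel branch: R2 || L = 1/(1/R2 + 1/L) = 7.072 + j31.79 Ω.
Step 4 — Series with R1: Z_total = R1 + (R2 || L) = 602.1 + j31.79 Ω = 602.9∠3.0° Ω.
Step 5 — Power factor: PF = cos(φ) = Re(Z)/|Z| = 602.07/602.91 = 0.9986.
Step 6 — Type: Im(Z) = 31.79 ⇒ lagging (phase φ = 3.0°).

PF = 0.9986 (lagging, φ = 3.0°)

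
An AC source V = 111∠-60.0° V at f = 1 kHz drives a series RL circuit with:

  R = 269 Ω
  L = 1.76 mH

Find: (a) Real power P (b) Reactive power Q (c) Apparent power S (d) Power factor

Step 1 — Angular frequency: ω = 2π·f = 2π·1000 = 6283 rad/s.
Step 2 — Component impedances:
  R: Z = R = 269 Ω
  L: Z = jωL = j·6283·0.00176 = 0 + j11.06 Ω
Step 3 — Series combination: Z_total = R + L = 269 + j11.06 Ω = 269.2∠2.4° Ω.
Step 4 — Source phasor: V = 111∠-60.0° V = 55.5 - j96.13 V.
Step 5 — Current: I = V / Z = 0.1913 - j0.3652 A = 0.4123∠-62.4° A.
Step 6 — Complex power: S = V·I* = 45.73 + j1.88 VA.
Step 7 — Real power: P = Re(S) = 45.73 W.
Step 8 — Reactive power: Q = Im(S) = 1.88 VAR.
Step 9 — Apparent power: |S| = 45.76 VA.
Step 10 — Power factor: PF = P/|S| = 0.9992 (lagging).

(a) P = 45.73 W  (b) Q = 1.88 VAR  (c) S = 45.76 VA  (d) PF = 0.9992 (lagging)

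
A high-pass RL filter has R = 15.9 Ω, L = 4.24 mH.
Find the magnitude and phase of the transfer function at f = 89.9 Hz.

Step 1 — Angular frequency: ω = 2π·89.9 = 564.9 rad/s.
Step 2 — Transfer function: H(jω) = jωL/(R + jωL).
Step 3 — Numerator jωL = j·2.395; denominator R + jωL = 15.9 + j2.395.
Step 4 — H = 0.02219 + j0.1473.
Step 5 — Magnitude: |H| = 0.1489 (-16.5 dB); phase: φ = 81.4°.

|H| = 0.1489 (-16.5 dB), φ = 81.4°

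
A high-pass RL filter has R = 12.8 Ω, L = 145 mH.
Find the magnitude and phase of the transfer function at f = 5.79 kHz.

Step 1 — Angular frequency: ω = 2π·5790 = 3.638e+04 rad/s.
Step 2 — Transfer function: H(jω) = jωL/(R + jωL).
Step 3 — Numerator jωL = j·5275; denominator R + jωL = 12.8 + j5275.
Step 4 — H = 1 + j0.002427.
Step 5 — Magnitude: |H| = 1 (-0.0 dB); phase: φ = 0.1°.

|H| = 1 (-0.0 dB), φ = 0.1°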